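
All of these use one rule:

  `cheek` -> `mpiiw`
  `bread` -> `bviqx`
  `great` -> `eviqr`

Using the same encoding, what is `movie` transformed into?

Each letter's alphabet position (a=0..z=25) is mapped through 11·x+16 mod 26 — an affine cipher.
Applying it to movie: m(12)→11·12+16≡18=s; o(14)→11·14+16≡14=o; v(21)→11·21+16≡13=n; i(8)→11·8+16≡0=a; e(4)→11·4+16≡8=i (all mod 26).

sonai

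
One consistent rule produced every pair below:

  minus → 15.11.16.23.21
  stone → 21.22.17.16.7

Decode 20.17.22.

m is letter #13 and maps to 15: an offset of 2. Letters become their 1-based position plus 2 (so a→3, b→4, …).
Undoing it on 20.17.22: 20→(20−2)÷1=18=r, 17→(17−2)÷1=15=o, 22→(22−2)÷1=20=t.

rot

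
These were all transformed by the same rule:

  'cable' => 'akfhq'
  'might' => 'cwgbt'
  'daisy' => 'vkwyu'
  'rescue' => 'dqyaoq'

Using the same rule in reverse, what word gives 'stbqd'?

other

c(2)→a(0) and a(0)→k(10) fit y≡21x+10 (mod 26); the inverse of 21 mod 26 is 5. Each letter's alphabet position (a=0..z=25) is mapped through 21·x+10 mod 26 — an affine cipher.
Decoding stbqd: s(18)→5·(18−10)≡14=o; t(19)→5·(19−10)≡19=t; b(1)→5·(1−10)≡7=h; q(16)→5·(16−10)≡4=e; d(3)→5·(3−10)≡17=r (all mod 26).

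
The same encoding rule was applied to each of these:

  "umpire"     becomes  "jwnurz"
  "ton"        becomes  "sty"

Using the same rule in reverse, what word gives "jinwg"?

The output letters match the input read backwards, each shifted +5: umpire reversed is eripmu. Two steps: reverse the string, then apply a Caesar shift of +5.
Undoing it on jinwg: shift back: j−5=e, i−5=d, n−5=i, w−5=r, g−5=b → edirb; then reverse → bride.

bride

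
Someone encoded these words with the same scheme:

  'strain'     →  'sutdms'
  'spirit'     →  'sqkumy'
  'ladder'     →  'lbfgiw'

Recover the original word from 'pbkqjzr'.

painful

In strain: s→s is +0, t→u is +1, r→t is +2, a→d is +3 — the shift increases by 1 each position. Letter i (0-indexed) is shifted by i+0, so successive shifts are 0, 1, 2, ….
Undoing it on pbkqjzr: p−0=p, b−1=a, k−2=i, q−3=n, j−4=f, z−5=u, r−6=l.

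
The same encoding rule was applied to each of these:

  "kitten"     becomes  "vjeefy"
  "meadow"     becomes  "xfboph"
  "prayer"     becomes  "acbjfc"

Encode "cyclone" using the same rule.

The shift depends on letter class: consonant k→v is +11, but vowel i→j is +1. The rule splits by letter class: vowels +1, consonants +11.
On cyclone: c(cons)+11=n, y(cons)+11=j, c(cons)+11=n, l(cons)+11=w, o(vowel)+1=p, n(cons)+11=y, e(vowel)+1=f.

njnwpyf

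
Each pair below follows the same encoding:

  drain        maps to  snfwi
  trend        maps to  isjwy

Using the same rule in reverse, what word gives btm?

The word is reversed, then every letter is shifted forward by 5.
Reversing it on btm: shift back: b−5=w, t−5=o, m−5=h → woh; then reverse → how.

how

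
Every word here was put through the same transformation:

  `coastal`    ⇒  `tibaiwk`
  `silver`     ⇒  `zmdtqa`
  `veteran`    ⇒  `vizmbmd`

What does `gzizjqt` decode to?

Two steps: reverse the string, then apply a Caesar shift of +8.
Undoing it on gzizjqt: shift back: g−8=y, z−8=r, i−8=a, z−8=r, j−8=b, q−8=i, t−8=l → yrarbil; then reverse → library.

library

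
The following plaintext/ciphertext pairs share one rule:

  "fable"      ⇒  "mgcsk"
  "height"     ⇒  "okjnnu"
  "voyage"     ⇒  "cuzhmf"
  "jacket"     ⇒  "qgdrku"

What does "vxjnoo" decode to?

origin

Shifts by position in fable: pos 0: f→m (+7), pos 1: a→g (+6), pos 2: b→c (+1), pos 3: l→s (+7), pos 4: e→k (+6) — repeating every 3. It's a Vigenère-style cipher with numeric key [7,6,1]: position i shifts by key[i mod 3].
Reversing it on vxjnoo: v−7=o, x−6=r, j−1=i, n−7=g, o−6=i, o−1=n.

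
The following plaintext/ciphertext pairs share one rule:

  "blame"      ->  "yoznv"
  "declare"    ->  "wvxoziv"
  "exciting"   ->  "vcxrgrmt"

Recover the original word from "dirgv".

Each pair mirrors across the alphabet (b↔y, l↔o, a↔z): positions sum to 25. Each letter is replaced by its mirror in the alphabet: a↔z, b↔y, c↔x, and so on (the Atbash cipher).
Undoing it on dirgv: d↔w, i↔r, r↔i, g↔t, v↔e.

write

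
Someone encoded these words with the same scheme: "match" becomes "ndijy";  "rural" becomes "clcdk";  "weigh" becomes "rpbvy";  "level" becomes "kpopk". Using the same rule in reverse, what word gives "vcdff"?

m(12)→n(13) and a(0)→d(3) fit y≡3x+3 (mod 26); the inverse of 3 mod 26 is 9. Treating letters as 0–25, the rule is x ↦ 3x + 3 (mod 26).
Undoing it on vcdff: v(21)→9·(21−3)≡6=g; c(2)→9·(2−3)≡17=r; d(3)→9·(3−3)≡0=a; f(5)→9·(5−3)≡18=s; f(5)→9·(5−3)≡18=s (all mod 26).

grass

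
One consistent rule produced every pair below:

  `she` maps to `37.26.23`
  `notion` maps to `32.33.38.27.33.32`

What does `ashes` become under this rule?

s is letter #19 and maps to 37: an offset of 18. The number is (letter's place in the alphabet, a=1) + 18.
For ashes: a=1→19, s=19→37, h=8→26, e=5→23, s=19→37.

19.37.26.23.37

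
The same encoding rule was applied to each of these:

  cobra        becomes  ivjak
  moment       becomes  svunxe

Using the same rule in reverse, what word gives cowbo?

In cobra: c→i is +6, o→v is +7, b→j is +8, r→a is +9 — the shift increases by 1 each position. Each letter shifts forward by (position + 6), i.e. 6, 7, 8, … — the shift grows by one for each successive letter.
Decoding cowbo: c−6=w, o−7=h, w−8=o, b−9=s, o−10=e.

whose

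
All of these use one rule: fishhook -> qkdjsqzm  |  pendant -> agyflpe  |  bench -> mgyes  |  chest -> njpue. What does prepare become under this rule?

atprltp

It's a Vigenère-style cipher with numeric key [11,2]: position i shifts by key[i mod 2].
For prepare: p+11=a, r+2=t, e+11=p, p+2=r, a+11=l, r+2=t, e+11=p.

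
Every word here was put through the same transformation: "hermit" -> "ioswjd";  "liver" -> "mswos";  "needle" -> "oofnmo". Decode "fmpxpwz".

Shifts by position in hermit: pos 0: h→i (+1), pos 1: e→o (+10), pos 2: r→s (+1), pos 3: m→w (+10) — repeating every 2. A repeating key of period 2 is used — shifts +1, +10 over and over.
Undoing it on fmpxpwz: f−1=e, m−10=c, p−1=o, x−10=n, p−1=o, w−10=m, z−1=y.

economy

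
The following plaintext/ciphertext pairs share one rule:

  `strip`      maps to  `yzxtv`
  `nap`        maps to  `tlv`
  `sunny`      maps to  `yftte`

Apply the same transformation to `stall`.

The shift depends on letter class: consonant s→y is +6, but vowel i→t is +11. Vowels shift forward by 11 and consonants shift forward by 6.
For stall: s(cons)+6=y, t(cons)+6=z, a(vowel)+11=l, l(cons)+6=r, l(cons)+6=r.

yzlrr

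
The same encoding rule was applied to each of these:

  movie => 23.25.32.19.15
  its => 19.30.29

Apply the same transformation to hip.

18.19.26

m is letter #13 and maps to 23: an offset of 10. Letters become their 1-based position plus 10 (so a→11, b→12, …).
Applying it to hip: h=8→18, i=9→19, p=16→26.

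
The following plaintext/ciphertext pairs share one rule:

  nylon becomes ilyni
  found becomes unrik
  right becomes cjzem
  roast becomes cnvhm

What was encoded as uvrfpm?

n(13)→i(8) and y(24)→l(11) fit y≡5x+21 (mod 26); the inverse of 5 mod 26 is 21. Treating letters as 0–25, the rule is x ↦ 5x + 21 (mod 26).
Decoding uvrfpm: u(20)→21·(20−21)≡5=f; v(21)→21·(21−21)≡0=a; r(17)→21·(17−21)≡20=u; f(5)→21·(5−21)≡2=c; p(15)→21·(15−21)≡4=e; m(12)→21·(12−21)≡19=t (all mod 26).

faucet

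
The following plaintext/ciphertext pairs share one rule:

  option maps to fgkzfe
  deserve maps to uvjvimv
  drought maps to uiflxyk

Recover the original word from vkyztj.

Compare letters: o→f is +17, p→g is +17, t→k is +17 — a constant shift. Each letter is shifted forward by 17 in the alphabet (a Caesar shift of +17).
Decoding vkyztj: v−17=e, k−17=t, y−17=h, z−17=i, t−17=c, j−17=s.

ethics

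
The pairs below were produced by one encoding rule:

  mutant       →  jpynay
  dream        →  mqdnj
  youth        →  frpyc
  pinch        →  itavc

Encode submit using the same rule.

hpejty

m(12)→j(9) and u(20)→p(15) fit y≡17x+13 (mod 26); the inverse of 17 mod 26 is 23. This is an affine cipher: with a=0,…,z=25, each position x becomes (17x+13) mod 26.
For submit: s(18)→17·18+13≡7=h; u(20)→17·20+13≡15=p; b(1)→17·1+13≡4=e; m(12)→17·12+13≡9=j; i(8)→17·8+13≡19=t; t(19)→17·19+13≡24=y (all mod 26).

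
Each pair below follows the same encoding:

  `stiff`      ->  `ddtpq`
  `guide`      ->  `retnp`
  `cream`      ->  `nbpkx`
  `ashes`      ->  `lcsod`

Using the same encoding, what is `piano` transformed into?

aslxz

A repeating key of period 2 is used — shifts +11, +10 over and over.
On piano: p+11=a, i+10=s, a+11=l, n+10=x, o+11=z.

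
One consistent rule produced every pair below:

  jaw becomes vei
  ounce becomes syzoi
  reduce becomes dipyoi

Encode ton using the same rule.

fsz

The shift depends on letter class: consonant j→v is +12, but vowel a→e is +4. Two shifts are in play — +4 for a/e/i/o/u, +12 for every other letter.
On ton: t(cons)+12=f, o(vowel)+4=s, n(cons)+12=z.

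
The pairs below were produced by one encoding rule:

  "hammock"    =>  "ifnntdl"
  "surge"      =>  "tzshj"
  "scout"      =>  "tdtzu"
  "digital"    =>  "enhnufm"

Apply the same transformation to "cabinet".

dfcnoju

The shift depends on letter class: consonant h→i is +1, but vowel a→f is +5. The rule splits by letter class: vowels +5, consonants +1.
For cabinet: c(cons)+1=d, a(vowel)+5=f, b(cons)+1=c, i(vowel)+5=n, n(cons)+1=o, e(vowel)+5=j, t(cons)+1=u.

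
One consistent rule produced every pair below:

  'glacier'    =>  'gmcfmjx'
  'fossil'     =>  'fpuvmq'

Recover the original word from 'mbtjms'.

margin

Letter i (0-indexed) is shifted by i+0, so successive shifts are 0, 1, 2, ….
Reversing it on mbtjms: m−0=m, b−1=a, t−2=r, j−3=g, m−4=i, s−5=n.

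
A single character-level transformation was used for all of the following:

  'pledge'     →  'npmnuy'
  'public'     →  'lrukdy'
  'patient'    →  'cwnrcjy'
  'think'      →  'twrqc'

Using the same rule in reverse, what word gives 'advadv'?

The output letters match the input read backwards, each shifted +9: pledge reversed is egdelp. Read the word backwards and shift each letter +9.
Decoding advadv: shift back: a−9=r, d−9=u, v−9=m, a−9=r, d−9=u, v−9=m → rumrum; then reverse → murmur.

murmur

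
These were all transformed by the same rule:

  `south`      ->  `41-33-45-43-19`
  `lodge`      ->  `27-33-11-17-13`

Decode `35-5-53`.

With a=1..z=26, the number is 2·pos + 3.
Reversing it on 35-5-53: 35→(35−3)÷2=16=p, 5→(5−3)÷2=1=a, 53→(53−3)÷2=25=y.

pay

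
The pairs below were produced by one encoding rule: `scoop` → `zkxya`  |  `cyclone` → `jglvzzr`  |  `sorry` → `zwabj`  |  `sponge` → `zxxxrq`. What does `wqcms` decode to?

pitch

In scoop: s→z is +7, c→k is +8, o→x is +9, o→y is +10 — the shift increases by 1 each position. Each letter shifts forward by (position + 7), i.e. 7, 8, 9, … — the shift grows by one for each successive letter.
Decoding wqcms: w−7=p, q−8=i, c−9=t, m−10=c, s−11=h.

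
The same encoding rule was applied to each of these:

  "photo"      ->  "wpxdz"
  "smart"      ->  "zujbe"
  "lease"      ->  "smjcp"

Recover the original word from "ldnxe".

event

In photo: p→w is +7, h→p is +8, o→x is +9, t→d is +10 — the shift increases by 1 each position. Each letter shifts forward by (position + 7), i.e. 7, 8, 9, … — the shift grows by one for each successive letter.
Decoding ldnxe: l−7=e, d−8=v, n−9=e, x−10=n, e−11=t.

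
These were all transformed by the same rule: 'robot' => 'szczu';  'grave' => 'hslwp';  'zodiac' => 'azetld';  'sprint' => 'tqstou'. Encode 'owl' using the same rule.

zxm

The shift depends on letter class: consonant r→s is +1, but vowel o→z is +11. The rule splits by letter class: vowels +11, consonants +1.
Applying it to owl: o(vowel)+11=z, w(cons)+1=x, l(cons)+1=m.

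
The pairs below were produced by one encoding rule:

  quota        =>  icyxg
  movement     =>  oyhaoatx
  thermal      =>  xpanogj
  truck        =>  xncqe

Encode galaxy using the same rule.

Treating letters as 0–25, the rule is x ↦ 5x + 6 (mod 26).
On galaxy: g(6)→5·6+6≡10=k; a(0)→5·0+6≡6=g; l(11)→5·11+6≡9=j; a(0)→5·0+6≡6=g; x(23)→5·23+6≡17=r; y(24)→5·24+6≡22=w (all mod 26).

kgjgrw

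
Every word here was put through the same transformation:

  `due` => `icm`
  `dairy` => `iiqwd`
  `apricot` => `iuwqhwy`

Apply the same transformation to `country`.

hwcsywd

The shift depends on letter class: consonant d→i is +5, but vowel u→c is +8. The rule splits by letter class: vowels +8, consonants +5.
For country: c(cons)+5=h, o(vowel)+8=w, u(vowel)+8=c, n(cons)+5=s, t(cons)+5=y, r(cons)+5=w, y(cons)+5=d.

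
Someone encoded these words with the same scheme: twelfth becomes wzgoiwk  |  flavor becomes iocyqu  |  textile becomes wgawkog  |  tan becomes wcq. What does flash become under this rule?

iocvk

The shift depends on letter class: consonant t→w is +3, but vowel e→g is +2. Vowels shift forward by 2 and consonants shift forward by 3.
For flash: f(cons)+3=i, l(cons)+3=o, a(vowel)+2=c, s(cons)+3=v, h(cons)+3=k.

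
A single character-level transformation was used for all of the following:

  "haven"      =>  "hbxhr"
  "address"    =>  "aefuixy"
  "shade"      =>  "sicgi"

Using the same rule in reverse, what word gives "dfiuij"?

degree

The shift increases by 1 at each position, starting from +0: 0, 1, 2, ….
Decoding dfiuij: d−0=d, f−1=e, i−2=g, u−3=r, i−4=e, j−5=e.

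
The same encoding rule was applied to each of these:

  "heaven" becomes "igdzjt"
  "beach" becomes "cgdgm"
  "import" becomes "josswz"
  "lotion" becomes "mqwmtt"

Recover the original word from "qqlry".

The shift increases by 1 at each position, starting from +1: 1, 2, 3, ….
Reversing it on qqlry: q−1=p, q−2=o, l−3=i, r−4=n, y−5=t.

point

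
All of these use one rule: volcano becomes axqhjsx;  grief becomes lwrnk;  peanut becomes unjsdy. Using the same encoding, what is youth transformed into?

Two shifts are in play — +9 for a/e/i/o/u, +5 for every other letter.
On youth: y(cons)+5=d, o(vowel)+9=x, u(vowel)+9=d, t(cons)+5=y, h(cons)+5=m.

dxdym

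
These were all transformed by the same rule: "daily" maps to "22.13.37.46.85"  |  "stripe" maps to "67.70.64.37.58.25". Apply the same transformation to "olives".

The formula is n = 3×(alphabet index, a=1) + 10.
On olives: o=15→55, l=12→46, i=9→37, v=22→76, e=5→25, s=19→67.

55.46.37.76.25.67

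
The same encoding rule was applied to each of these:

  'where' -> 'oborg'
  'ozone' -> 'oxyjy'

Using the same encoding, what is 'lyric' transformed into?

msbiv

The word is reversed, then every letter is shifted forward by 10.
Applying it to lyric: reverse → ciryl; then shift: c+10=m, i+10=s, r+10=b, y+10=i, l+10=v.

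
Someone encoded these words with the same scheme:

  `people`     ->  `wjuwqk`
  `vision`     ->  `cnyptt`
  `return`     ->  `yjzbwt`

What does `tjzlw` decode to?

meter

Shifts by position in people: pos 0: p→w (+7), pos 1: e→j (+5), pos 2: o→u (+6), pos 3: p→w (+7), pos 4: l→q (+5), pos 5: e→k (+6) — repeating every 3. It's a Vigenère-style cipher with numeric key [7,5,6]: position i shifts by key[i mod 3].
Reversing it on tjzlw: t−7=m, j−5=e, z−6=t, l−7=e, w−5=r.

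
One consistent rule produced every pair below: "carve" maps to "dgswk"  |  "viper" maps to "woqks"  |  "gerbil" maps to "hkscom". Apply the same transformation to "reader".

skgeks

The rule splits by letter class: vowels +6, consonants +1.
Applying it to reader: r(cons)+1=s, e(vowel)+6=k, a(vowel)+6=g, d(cons)+1=e, e(vowel)+6=k, r(cons)+1=s.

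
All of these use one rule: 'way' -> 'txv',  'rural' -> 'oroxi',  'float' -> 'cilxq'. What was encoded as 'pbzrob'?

secure

Every letter moves 23 places later in the alphabet, wrapping around z→a.
Undoing it on pbzrob: p−23=s, b−23=e, z−23=c, r−23=u, o−23=r, b−23=e.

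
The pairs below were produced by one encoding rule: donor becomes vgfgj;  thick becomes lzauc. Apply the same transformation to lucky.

dmucq

Compare letters: d→v is +18, o→g is +18, n→f is +18 — a constant shift. This is a Caesar cipher with shift 18.
Applying it to lucky: l+18=d, u+18=m, c+18=u, k+18=c, y+18=q.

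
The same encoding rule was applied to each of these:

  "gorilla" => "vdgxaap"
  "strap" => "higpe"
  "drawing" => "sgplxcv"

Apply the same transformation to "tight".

Compare letters: g→v is +15, o→d is +15, r→g is +15 — a constant shift. Every letter moves 15 places later in the alphabet, wrapping around z→a.
For tight: t+15=i, i+15=x, g+15=v, h+15=w, t+15=i.

ixvwi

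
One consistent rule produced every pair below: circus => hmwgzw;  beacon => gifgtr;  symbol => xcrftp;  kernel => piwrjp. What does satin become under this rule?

xeyms

Shifts by position in circus: pos 0: c→h (+5), pos 1: i→m (+4), pos 2: r→w (+5), pos 3: c→g (+4) — repeating every 2. A repeating key of period 2 is used — shifts +5, +4 over and over.
On satin: s+5=x, a+4=e, t+5=y, i+4=m, n+5=s.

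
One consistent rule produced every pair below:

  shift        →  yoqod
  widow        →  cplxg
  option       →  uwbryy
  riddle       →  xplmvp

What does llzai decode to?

Letter i (0-indexed) is shifted by i+6, so successive shifts are 6, 7, 8, ….
Reversing it on llzai: l−6=f, l−7=e, z−8=r, a−9=r, i−10=y.

ferry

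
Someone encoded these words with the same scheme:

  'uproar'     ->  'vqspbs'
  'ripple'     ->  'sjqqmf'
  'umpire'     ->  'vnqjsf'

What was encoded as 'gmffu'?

fleet

Compare letters: u→v is +1, p→q is +1, r→s is +1 — a constant shift. Each letter is shifted forward by 1 in the alphabet (a Caesar shift of +1).
Undoing it on gmffu: g−1=f, m−1=l, f−1=e, f−1=e, u−1=t.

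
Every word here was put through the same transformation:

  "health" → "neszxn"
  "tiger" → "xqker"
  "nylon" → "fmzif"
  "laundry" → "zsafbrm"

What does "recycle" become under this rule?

This is an affine cipher: with a=0,…,z=25, each position x becomes (3x+18) mod 26.
For recycle: r(17)→3·17+18≡17=r; e(4)→3·4+18≡4=e; c(2)→3·2+18≡24=y; y(24)→3·24+18≡12=m; c(2)→3·2+18≡24=y; l(11)→3·11+18≡25=z; e(4)→3·4+18≡4=e (all mod 26).

reymyze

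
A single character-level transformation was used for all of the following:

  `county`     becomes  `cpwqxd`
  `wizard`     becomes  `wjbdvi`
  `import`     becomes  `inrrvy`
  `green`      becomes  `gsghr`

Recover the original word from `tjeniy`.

ticket

In county: c→c is +0, o→p is +1, u→w is +2, n→q is +3 — the shift increases by 1 each position. The shift increases by 1 at each position, starting from +0: 0, 1, 2, ….
Undoing it on tjeniy: t−0=t, j−1=i, e−2=c, n−3=k, i−4=e, y−5=t.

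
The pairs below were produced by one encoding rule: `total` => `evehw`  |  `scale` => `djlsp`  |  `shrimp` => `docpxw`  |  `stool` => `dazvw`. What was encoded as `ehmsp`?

table

Shifts by position in total: pos 0: t→e (+11), pos 1: o→v (+7), pos 2: t→e (+11), pos 3: a→h (+7) — repeating every 2. A repeating key of period 2 is used — shifts +11, +7 over and over.
Reversing it on ehmsp: e−11=t, h−7=a, m−11=b, s−7=l, p−11=e.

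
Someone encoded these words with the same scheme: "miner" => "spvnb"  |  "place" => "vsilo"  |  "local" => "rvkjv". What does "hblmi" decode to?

buddy

In miner: m→s is +6, i→p is +7, n→v is +8, e→n is +9 — the shift increases by 1 each position. The shift increases by 1 at each position, starting from +6: 6, 7, 8, ….
Decoding hblmi: h−6=b, b−7=u, l−8=d, m−9=d, i−10=y.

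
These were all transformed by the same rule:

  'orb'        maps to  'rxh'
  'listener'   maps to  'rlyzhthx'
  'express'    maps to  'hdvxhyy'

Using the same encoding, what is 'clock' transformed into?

The shift depends on letter class: consonant r→x is +6, but vowel o→r is +3. The rule splits by letter class: vowels +3, consonants +6.
On clock: c(cons)+6=i, l(cons)+6=r, o(vowel)+3=r, c(cons)+6=i, k(cons)+6=q.

irriq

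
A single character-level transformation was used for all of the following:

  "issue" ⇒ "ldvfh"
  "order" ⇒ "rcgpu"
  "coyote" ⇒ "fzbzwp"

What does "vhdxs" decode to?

swamp

Shifts by position in issue: pos 0: i→l (+3), pos 1: s→d (+11), pos 2: s→v (+3), pos 3: u→f (+11) — repeating every 2. A repeating key of period 2 is used — shifts +3, +11 over and over.
Decoding vhdxs: v−3=s, h−11=w, d−3=a, x−11=m, s−3=p.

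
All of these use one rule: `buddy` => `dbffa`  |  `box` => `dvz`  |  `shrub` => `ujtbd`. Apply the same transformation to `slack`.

unhem

Two shifts are in play — +7 for a/e/i/o/u, +2 for every other letter.
For slack: s(cons)+2=u, l(cons)+2=n, a(vowel)+7=h, c(cons)+2=e, k(cons)+2=m.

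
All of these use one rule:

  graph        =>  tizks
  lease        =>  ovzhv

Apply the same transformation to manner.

Each letter is replaced by its mirror in the alphabet: a↔z, b↔y, c↔x, and so on (the Atbash cipher).
On manner: m↔n, a↔z, n↔m, n↔m, e↔v, r↔i.

nzmmvi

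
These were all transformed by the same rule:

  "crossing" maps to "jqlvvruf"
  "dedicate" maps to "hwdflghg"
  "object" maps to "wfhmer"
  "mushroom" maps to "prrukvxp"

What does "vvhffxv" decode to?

Read the word backwards and shift each letter +3.
Reversing it on vvhffxv: shift back: v−3=s, v−3=s, h−3=e, f−3=c, f−3=c, x−3=u, v−3=s → sseccus; then reverse → success.

success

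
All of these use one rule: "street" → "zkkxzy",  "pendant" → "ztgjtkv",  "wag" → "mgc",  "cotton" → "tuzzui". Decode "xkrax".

Two steps: reverse the string, then apply a Caesar shift of +6.
Decoding xkrax: shift back: x−6=r, k−6=e, r−6=l, a−6=u, x−6=r → relur; then reverse → ruler.

ruler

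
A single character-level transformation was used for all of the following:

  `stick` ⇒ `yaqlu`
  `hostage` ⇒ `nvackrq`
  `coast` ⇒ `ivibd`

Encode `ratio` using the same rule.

xhbry

The shift increases by 1 at each position, starting from +6: 6, 7, 8, ….
On ratio: r+6=x, a+7=h, t+8=b, i+9=r, o+10=y.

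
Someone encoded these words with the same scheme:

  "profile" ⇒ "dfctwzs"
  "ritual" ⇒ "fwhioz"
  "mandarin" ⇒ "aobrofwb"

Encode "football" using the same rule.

tcchpozz

Compare letters: p→d is +14, r→f is +14, o→c is +14 — a constant shift. Each letter is shifted forward by 14 in the alphabet (a Caesar shift of +14).
On football: f+14=t, o+14=c, o+14=c, t+14=h, b+14=p, a+14=o, l+14=z, l+14=z.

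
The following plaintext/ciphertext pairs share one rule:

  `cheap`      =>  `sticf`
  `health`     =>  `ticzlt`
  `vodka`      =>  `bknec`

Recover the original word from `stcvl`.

chart

Each letter's alphabet position (a=0..z=25) is mapped through 21·x+2 mod 26 — an affine cipher.
Decoding stcvl: s(18)→5·(18−2)≡2=c; t(19)→5·(19−2)≡7=h; c(2)→5·(2−2)≡0=a; v(21)→5·(21−2)≡17=r; l(11)→5·(11−2)≡19=t (all mod 26).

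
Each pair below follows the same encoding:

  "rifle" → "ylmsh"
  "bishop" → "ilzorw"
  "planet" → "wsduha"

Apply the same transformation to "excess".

hejhzz

The shift depends on letter class: consonant r→y is +7, but vowel i→l is +3. Two shifts are in play — +3 for a/e/i/o/u, +7 for every other letter.
On excess: e(vowel)+3=h, x(cons)+7=e, c(cons)+7=j, e(vowel)+3=h, s(cons)+7=z, s(cons)+7=z.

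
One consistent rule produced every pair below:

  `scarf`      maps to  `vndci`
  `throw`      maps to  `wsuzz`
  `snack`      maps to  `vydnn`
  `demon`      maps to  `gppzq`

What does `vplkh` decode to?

Shifts by position in scarf: pos 0: s→v (+3), pos 1: c→n (+11), pos 2: a→d (+3), pos 3: r→c (+11) — repeating every 2. The shifts repeat in a cycle of length 2: positions 0,1,… shift by +3, +11, then the pattern repeats.
Reversing it on vplkh: v−3=s, p−11=e, l−3=i, k−11=z, h−3=e.

seize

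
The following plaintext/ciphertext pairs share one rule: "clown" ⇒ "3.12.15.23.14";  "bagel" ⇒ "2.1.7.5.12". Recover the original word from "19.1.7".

Letters become their 1-indexed alphabet positions: a=1 … z=26.
Decoding 19.1.7: 19=s, 1=a, 7=g.

sag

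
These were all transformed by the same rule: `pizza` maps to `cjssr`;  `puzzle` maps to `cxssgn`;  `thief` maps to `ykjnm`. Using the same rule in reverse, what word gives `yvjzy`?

twist

p(15)→c(2) and i(8)→j(9) fit y≡25x+17 (mod 26); the inverse of 25 mod 26 is 25. Treating letters as 0–25, the rule is x ↦ 25x + 17 (mod 26).
Undoing it on yvjzy: y(24)→25·(24−17)≡19=t; v(21)→25·(21−17)≡22=w; j(9)→25·(9−17)≡8=i; z(25)→25·(25−17)≡18=s; y(24)→25·(24−17)≡19=t (all mod 26).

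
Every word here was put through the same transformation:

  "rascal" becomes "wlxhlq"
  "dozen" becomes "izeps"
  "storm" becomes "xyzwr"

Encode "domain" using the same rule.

izrlts

Vowels shift forward by 11 and consonants shift forward by 5.
On domain: d(cons)+5=i, o(vowel)+11=z, m(cons)+5=r, a(vowel)+11=l, i(vowel)+11=t, n(cons)+5=s.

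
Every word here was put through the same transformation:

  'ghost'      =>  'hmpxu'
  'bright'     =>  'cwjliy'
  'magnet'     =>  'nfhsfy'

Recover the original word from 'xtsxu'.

worst

The shifts repeat in a cycle of length 2: positions 0,1,… shift by +1, +5, then the pattern repeats.
Reversing it on xtsxu: x−1=w, t−5=o, s−1=r, x−5=s, u−1=t.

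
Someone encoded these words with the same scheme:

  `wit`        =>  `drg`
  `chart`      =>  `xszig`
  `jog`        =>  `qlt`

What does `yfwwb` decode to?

buddy

Each pair mirrors across the alphabet (w↔d, i↔r, t↔g): positions sum to 25. This is the alphabet-reversal cipher (Atbash): a becomes z, b becomes y, etc.
Reversing it on yfwwb: y↔b, f↔u, w↔d, w↔d, b↔y.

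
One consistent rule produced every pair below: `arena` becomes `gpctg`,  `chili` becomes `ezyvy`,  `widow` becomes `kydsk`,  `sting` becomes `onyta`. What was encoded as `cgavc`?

a(0)→g(6) and r(17)→p(15) fit y≡25x+6 (mod 26); the inverse of 25 mod 26 is 25. Each letter's alphabet position (a=0..z=25) is mapped through 25·x+6 mod 26 — an affine cipher.
Reversing it on cgavc: c(2)→25·(2−6)≡4=e; g(6)→25·(6−6)≡0=a; a(0)→25·(0−6)≡6=g; v(21)→25·(21−6)≡11=l; c(2)→25·(2−6)≡4=e (all mod 26).

eagle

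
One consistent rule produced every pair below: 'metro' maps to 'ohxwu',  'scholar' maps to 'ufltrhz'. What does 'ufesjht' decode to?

Letter i (0-indexed) is shifted by i+2, so successive shifts are 2, 3, 4, ….
Undoing it on ufesjht: u−2=s, f−3=c, e−4=a, s−5=n, j−6=d, h−7=a, t−8=l.

scandal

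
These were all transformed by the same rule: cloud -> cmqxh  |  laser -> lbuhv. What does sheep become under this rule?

sight

In cloud: c→c is +0, l→m is +1, o→q is +2, u→x is +3 — the shift increases by 1 each position. Each letter shifts forward by its position index (0, 1, 2, …) — the shift grows by one for each successive letter.
For sheep: s+0=s, h+1=i, e+2=g, e+3=h, p+4=t.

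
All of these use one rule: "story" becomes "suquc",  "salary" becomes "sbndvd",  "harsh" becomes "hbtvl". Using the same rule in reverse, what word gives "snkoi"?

smile

The shift increases by 1 at each position, starting from +0: 0, 1, 2, ….
Decoding snkoi: s−0=s, n−1=m, k−2=i, o−3=l, i−4=e.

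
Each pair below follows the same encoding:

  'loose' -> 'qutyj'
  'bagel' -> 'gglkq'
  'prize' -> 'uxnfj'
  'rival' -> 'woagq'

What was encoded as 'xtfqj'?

snake

The shifts repeat in a cycle of length 2: positions 0,1,… shift by +5, +6, then the pattern repeats.
Reversing it on xtfqj: x−5=s, t−6=n, f−5=a, q−6=k, j−5=e.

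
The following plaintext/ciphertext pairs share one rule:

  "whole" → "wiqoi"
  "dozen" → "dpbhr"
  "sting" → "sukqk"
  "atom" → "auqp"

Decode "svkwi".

suite

Each letter shifts forward by its position index (0, 1, 2, …) — the shift grows by one for each successive letter.
Undoing it on svkwi: s−0=s, v−1=u, k−2=i, w−3=t, i−4=e.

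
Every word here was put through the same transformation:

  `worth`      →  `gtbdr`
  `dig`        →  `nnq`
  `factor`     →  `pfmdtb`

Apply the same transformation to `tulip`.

The shift depends on letter class: consonant w→g is +10, but vowel o→t is +5. The rule splits by letter class: vowels +5, consonants +10.
Applying it to tulip: t(cons)+10=d, u(vowel)+5=z, l(cons)+10=v, i(vowel)+5=n, p(cons)+10=z.

dzvnz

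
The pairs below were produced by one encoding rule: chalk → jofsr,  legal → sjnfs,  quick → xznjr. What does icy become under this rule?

njf

The shift depends on letter class: consonant c→j is +7, but vowel a→f is +5. The rule splits by letter class: vowels +5, consonants +7.
For icy: i(vowel)+5=n, c(cons)+7=j, y(cons)+7=f.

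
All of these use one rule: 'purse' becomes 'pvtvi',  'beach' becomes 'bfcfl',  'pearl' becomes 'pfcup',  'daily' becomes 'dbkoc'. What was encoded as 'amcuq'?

In purse: p→p is +0, u→v is +1, r→t is +2, s→v is +3 — the shift increases by 1 each position. The shift increases by 1 at each position, starting from +0: 0, 1, 2, ….
Reversing it on amcuq: a−0=a, m−1=l, c−2=a, u−3=r, q−4=m.

alarm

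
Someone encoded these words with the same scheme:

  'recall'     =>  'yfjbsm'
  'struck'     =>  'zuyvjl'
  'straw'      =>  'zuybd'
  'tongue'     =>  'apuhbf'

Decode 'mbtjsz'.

Shifts by position in recall: pos 0: r→y (+7), pos 1: e→f (+1), pos 2: c→j (+7), pos 3: a→b (+1) — repeating every 2. The shifts repeat in a cycle of length 2: positions 0,1,… shift by +7, +1, then the pattern repeats.
Reversing it on mbtjsz: m−7=f, b−1=a, t−7=m, j−1=i, s−7=l, z−1=y.

family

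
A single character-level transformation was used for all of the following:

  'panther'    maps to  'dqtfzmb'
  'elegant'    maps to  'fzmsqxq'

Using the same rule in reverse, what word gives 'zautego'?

Two steps: reverse the string, then apply a Caesar shift of +12.
Decoding zautego: shift back: z−12=n, a−12=o, u−12=i, t−12=h, e−12=s, g−12=u, o−12=c → noihsuc; then reverse → cushion.

cushion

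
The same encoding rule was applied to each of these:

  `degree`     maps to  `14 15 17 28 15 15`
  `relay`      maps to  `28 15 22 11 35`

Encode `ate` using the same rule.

11 30 15

d is letter #4 and maps to 14: an offset of 10. The number is (letter's place in the alphabet, a=1) + 10.
Applying it to ate: a=1→11, t=20→30, e=5→15.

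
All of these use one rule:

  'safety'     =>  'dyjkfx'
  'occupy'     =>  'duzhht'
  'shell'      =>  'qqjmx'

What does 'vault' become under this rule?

yqzfa

The output letters match the input read backwards, each shifted +5: safety reversed is ytefas. Read the word backwards and shift each letter +5.
On vault: reverse → tluav; then shift: t+5=y, l+5=q, u+5=z, a+5=f, v+5=a.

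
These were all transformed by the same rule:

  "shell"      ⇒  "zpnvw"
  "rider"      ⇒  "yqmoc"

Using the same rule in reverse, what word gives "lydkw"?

equal

In shell: s→z is +7, h→p is +8, e→n is +9, l→v is +10 — the shift increases by 1 each position. Each letter shifts forward by (position + 7), i.e. 7, 8, 9, … — the shift grows by one for each successive letter.
Decoding lydkw: l−7=e, y−8=q, d−9=u, k−10=a, w−11=l.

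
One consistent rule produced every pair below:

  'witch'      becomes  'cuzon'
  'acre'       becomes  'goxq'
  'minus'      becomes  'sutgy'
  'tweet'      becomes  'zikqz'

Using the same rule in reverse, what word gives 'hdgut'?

Shifts by position in witch: pos 0: w→c (+6), pos 1: i→u (+12), pos 2: t→z (+6), pos 3: c→o (+12) — repeating every 2. It's a Vigenère-style cipher with numeric key [6,12]: position i shifts by key[i mod 2].
Undoing it on hdgut: h−6=b, d−12=r, g−6=a, u−12=i, t−6=n.

brain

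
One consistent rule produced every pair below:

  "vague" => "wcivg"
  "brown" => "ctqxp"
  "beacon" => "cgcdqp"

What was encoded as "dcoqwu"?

The shifts repeat in a cycle of length 3: positions 0,1,… shift by +1, +2, +2, then the pattern repeats.
Decoding dcoqwu: d−1=c, c−2=a, o−2=m, q−1=p, w−2=u, u−2=s.

campus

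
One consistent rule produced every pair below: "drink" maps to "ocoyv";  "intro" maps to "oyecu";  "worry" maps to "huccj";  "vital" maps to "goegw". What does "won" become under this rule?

The shift depends on letter class: consonant d→o is +11, but vowel i→o is +6. Vowels shift forward by 6 and consonants shift forward by 11.
On won: w(cons)+11=h, o(vowel)+6=u, n(cons)+11=y.

huy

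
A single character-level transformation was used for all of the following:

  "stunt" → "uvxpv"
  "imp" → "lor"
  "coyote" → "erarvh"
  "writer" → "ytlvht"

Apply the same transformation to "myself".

The shift depends on letter class: consonant s→u is +2, but vowel u→x is +3. The rule splits by letter class: vowels +3, consonants +2.
Applying it to myself: m(cons)+2=o, y(cons)+2=a, s(cons)+2=u, e(vowel)+3=h, l(cons)+2=n, f(cons)+2=h.

oauhnh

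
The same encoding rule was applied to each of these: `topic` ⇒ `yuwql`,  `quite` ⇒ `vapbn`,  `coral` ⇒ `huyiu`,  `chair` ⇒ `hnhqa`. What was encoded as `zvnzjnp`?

The shift increases by 1 at each position, starting from +5: 5, 6, 7, ….
Decoding zvnzjnp: z−5=u, v−6=p, n−7=g, z−8=r, j−9=a, n−10=d, p−11=e.

upgrade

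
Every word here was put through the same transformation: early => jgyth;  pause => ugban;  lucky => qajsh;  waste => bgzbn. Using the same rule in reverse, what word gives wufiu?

The shift increases by 1 at each position, starting from +5: 5, 6, 7, ….
Undoing it on wufiu: w−5=r, u−6=o, f−7=y, i−8=a, u−9=l.

royal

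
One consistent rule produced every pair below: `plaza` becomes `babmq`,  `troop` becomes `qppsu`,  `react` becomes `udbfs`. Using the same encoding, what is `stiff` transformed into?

The output letters match the input read backwards, each shifted +1: plaza reversed is azalp. Two steps: reverse the string, then apply a Caesar shift of +1.
For stiff: reverse → ffits; then shift: f+1=g, f+1=g, i+1=j, t+1=u, s+1=t.

ggjut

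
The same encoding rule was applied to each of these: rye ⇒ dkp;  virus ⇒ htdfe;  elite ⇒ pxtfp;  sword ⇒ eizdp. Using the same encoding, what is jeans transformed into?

The shift depends on letter class: consonant r→d is +12, but vowel e→p is +11. Two shifts are in play — +11 for a/e/i/o/u, +12 for every other letter.
Applying it to jeans: j(cons)+12=v, e(vowel)+11=p, a(vowel)+11=l, n(cons)+12=z, s(cons)+12=e.

vplze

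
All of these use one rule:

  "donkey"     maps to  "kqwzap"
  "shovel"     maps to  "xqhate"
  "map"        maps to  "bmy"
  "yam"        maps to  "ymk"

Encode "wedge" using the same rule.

qspqi

The output letters match the input read backwards, each shifted +12: donkey reversed is yeknod. The word is reversed, then every letter is shifted forward by 12.
For wedge: reverse → egdew; then shift: e+12=q, g+12=s, d+12=p, e+12=q, w+12=i.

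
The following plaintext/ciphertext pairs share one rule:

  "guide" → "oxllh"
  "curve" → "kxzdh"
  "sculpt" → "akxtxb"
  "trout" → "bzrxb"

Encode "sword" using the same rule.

The shift depends on letter class: consonant g→o is +8, but vowel u→x is +3. Two shifts are in play — +3 for a/e/i/o/u, +8 for every other letter.
On sword: s(cons)+8=a, w(cons)+8=e, o(vowel)+3=r, r(cons)+8=z, d(cons)+8=l.

aerzl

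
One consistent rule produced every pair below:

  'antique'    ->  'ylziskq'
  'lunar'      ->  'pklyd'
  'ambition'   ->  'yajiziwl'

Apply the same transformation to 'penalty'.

hqlypzc

This is an affine cipher: with a=0,…,z=25, each position x becomes (11x+24) mod 26.
On penalty: p(15)→11·15+24≡7=h; e(4)→11·4+24≡16=q; n(13)→11·13+24≡11=l; a(0)→11·0+24≡24=y; l(11)→11·11+24≡15=p; t(19)→11·19+24≡25=z; y(24)→11·24+24≡2=c (all mod 26).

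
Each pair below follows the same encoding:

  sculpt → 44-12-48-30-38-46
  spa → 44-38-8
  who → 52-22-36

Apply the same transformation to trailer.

Each letter becomes 2×(its alphabet position, a=1..z=26) + 6.
Applying it to trailer: t=20→46, r=18→42, a=1→8, i=9→24, l=12→30, e=5→16, r=18→42.

46-42-8-24-30-16-42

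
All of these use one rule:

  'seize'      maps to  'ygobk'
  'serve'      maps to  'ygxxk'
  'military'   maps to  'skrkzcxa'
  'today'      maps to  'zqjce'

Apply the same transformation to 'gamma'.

Shifts by position in seize: pos 0: s→y (+6), pos 1: e→g (+2), pos 2: i→o (+6), pos 3: z→b (+2) — repeating every 2. It's a Vigenère-style cipher with numeric key [6,2]: position i shifts by key[i mod 2].
Applying it to gamma: g+6=m, a+2=c, m+6=s, m+2=o, a+6=g.

mcsog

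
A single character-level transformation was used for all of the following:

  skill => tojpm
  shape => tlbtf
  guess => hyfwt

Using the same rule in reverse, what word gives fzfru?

Shifts by position in skill: pos 0: s→t (+1), pos 1: k→o (+4), pos 2: i→j (+1), pos 3: l→p (+4) — repeating every 2. It's a Vigenère-style cipher with numeric key [1,4]: position i shifts by key[i mod 2].
Reversing it on fzfru: f−1=e, z−4=v, f−1=e, r−4=n, u−1=t.

event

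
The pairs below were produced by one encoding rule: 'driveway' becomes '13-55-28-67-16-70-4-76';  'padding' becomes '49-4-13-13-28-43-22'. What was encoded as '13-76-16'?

d(#4)→13 and r(#18)→55: differences scale by 3, so n = 3·pos + 1. Each letter becomes 3×(its alphabet position, a=1..z=26) + 1.
Reversing it on 13-76-16: 13→(13−1)÷3=4=d, 76→(76−1)÷3=25=y, 16→(16−1)÷3=5=e.

dye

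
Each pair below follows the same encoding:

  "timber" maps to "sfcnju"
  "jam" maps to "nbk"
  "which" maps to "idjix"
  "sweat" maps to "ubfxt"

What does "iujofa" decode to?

The output letters match the input read backwards, each shifted +1: timber reversed is rebmit. The word is reversed, then every letter is shifted forward by 1.
Undoing it on iujofa: shift back: i−1=h, u−1=t, j−1=i, o−1=n, f−1=e, a−1=z → htinez; then reverse → zenith.

zenith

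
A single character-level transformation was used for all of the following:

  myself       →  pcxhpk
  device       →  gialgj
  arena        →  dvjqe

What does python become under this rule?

scykss

A repeating key of period 3 is used — shifts +3, +4, +5 over and over.
On python: p+3=s, y+4=c, t+5=y, h+3=k, o+4=s, n+5=s.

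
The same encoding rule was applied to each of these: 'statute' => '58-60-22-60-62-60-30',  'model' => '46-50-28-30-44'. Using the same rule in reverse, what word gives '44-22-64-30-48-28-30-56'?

lavender

With a=1..z=26, the number is 2·pos + 20.
Decoding 44-22-64-30-48-28-30-56: 44→(44−20)÷2=12=l, 22→(22−20)÷2=1=a, 64→(64−20)÷2=22=v, 30→(30−20)÷2=5=e, 48→(48−20)÷2=14=n, 28→(28−20)÷2=4=d, 30→(30−20)÷2=5=e, 56→(56−20)÷2=18=r.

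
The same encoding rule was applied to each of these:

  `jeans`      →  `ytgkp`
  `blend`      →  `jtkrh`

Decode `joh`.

The output letters match the input read backwards, each shifted +6: jeans reversed is snaej. Two steps: reverse the string, then apply a Caesar shift of +6.
Reversing it on joh: shift back: j−6=d, o−6=i, h−6=b → dib; then reverse → bid.

bid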